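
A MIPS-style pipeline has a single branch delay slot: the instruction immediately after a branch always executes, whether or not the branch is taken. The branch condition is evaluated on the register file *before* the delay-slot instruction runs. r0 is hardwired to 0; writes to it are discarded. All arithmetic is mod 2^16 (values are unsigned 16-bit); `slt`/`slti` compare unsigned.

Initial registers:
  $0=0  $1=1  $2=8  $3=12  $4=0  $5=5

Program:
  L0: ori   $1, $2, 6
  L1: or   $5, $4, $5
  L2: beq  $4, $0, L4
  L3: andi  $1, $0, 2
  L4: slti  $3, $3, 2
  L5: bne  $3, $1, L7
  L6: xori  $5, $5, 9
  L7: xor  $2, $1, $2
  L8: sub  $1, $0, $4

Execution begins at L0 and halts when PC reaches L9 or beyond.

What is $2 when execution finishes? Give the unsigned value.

8

  step pc=0: ori   $1, $2, 6  regs=(0,14,8,12,0,5)
  step pc=1: or   $5, $4, $5  regs=(0,14,8,12,0,5)
  step pc=2: beq  $4, $0, L4  cond=T  regs=(0,14,8,12,0,5)
  step pc=3: andi  $1, $0, 2  regs=(0,0,8,12,0,5)
  step pc=4: slti  $3, $3, 2  regs=(0,0,8,0,0,5)
  step pc=5: bne  $3, $1, L7  cond=F  regs=(0,0,8,0,0,5)
  step pc=6: xori  $5, $5, 9  regs=(0,0,8,0,0,12)
  step pc=7: xor  $2, $1, $2  regs=(0,0,8,0,0,12)
  step pc=8: sub  $1, $0, $4  regs=(0,0,8,0,0,12)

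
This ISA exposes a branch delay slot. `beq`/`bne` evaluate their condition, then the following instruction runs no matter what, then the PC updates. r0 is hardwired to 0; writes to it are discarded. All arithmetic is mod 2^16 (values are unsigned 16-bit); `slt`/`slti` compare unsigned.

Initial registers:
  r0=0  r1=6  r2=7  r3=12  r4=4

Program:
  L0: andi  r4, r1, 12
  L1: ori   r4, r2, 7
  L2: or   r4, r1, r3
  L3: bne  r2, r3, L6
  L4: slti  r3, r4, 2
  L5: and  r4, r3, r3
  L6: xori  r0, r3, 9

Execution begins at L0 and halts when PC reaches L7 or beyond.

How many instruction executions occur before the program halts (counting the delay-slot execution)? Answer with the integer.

[0] andi  r4, r1, 12  →  {r0:0, r1:6, r2:7, r3:12, r4:4}
[1] ori   r4, r2, 7  →  {r0:0, r1:6, r2:7, r3:12, r4:7}
[2] or   r4, r1, r3  →  {r0:0, r1:6, r2:7, r3:12, r4:14}
[3] bne  r2, r3, L6  →  {r0:0, r1:6, r2:7, r3:12, r4:14}  ⟨branch taken⟩
[4] slti  r3, r4, 2  →  {r0:0, r1:6, r2:7, r3:0, r4:14}
[6] xori  r0, r3, 9  →  {r0:0, r1:6, r2:7, r3:0, r4:14}

6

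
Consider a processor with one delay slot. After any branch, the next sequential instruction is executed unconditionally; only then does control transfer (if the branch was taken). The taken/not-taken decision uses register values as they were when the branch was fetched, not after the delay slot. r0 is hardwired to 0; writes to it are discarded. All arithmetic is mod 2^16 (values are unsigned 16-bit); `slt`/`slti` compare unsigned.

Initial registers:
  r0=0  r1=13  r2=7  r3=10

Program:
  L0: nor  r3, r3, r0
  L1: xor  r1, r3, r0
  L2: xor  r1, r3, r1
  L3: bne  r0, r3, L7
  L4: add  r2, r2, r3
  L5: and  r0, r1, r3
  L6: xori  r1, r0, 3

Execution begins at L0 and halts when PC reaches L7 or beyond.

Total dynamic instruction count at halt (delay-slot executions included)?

PC=0  nor  r3, r3, r0        | r0=0 r1=13 r2=7 r3=65525
PC=1  xor  r1, r3, r0        | r0=0 r1=65525 r2=7 r3=65525
PC=2  xor  r1, r3, r1        | r0=0 r1=0 r2=7 r3=65525
PC=3  bne  r0, r3, L7        | r0=0 r1=0 r2=7 r3=65525  [TAKEN]
PC=4  add  r2, r2, r3        | r0=0 r1=0 r2=65532 r3=65525

5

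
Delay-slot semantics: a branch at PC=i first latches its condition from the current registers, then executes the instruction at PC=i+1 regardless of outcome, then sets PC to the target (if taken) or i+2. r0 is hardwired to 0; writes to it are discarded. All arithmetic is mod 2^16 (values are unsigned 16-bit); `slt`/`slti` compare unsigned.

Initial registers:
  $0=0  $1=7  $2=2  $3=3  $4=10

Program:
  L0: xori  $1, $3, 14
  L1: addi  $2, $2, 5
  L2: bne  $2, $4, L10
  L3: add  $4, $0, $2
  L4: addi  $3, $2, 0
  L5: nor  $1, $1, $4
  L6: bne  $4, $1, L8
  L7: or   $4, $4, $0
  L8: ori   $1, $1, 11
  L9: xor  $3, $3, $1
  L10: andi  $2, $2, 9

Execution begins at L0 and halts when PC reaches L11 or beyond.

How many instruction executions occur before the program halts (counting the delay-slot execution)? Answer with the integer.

5

[0] xori  $1, $3, 14  →  {$0:0, $1:13, $2:2, $3:3, $4:10}
[1] addi  $2, $2, 5  →  {$0:0, $1:13, $2:7, $3:3, $4:10}
[2] bne  $2, $4, L10  →  {$0:0, $1:13, $2:7, $3:3, $4:10}  ⟨branch taken⟩
[3] add  $4, $0, $2  →  {$0:0, $1:13, $2:7, $3:3, $4:7}
[10] andi  $2, $2, 9  →  {$0:0, $1:13, $2:1, $3:3, $4:7}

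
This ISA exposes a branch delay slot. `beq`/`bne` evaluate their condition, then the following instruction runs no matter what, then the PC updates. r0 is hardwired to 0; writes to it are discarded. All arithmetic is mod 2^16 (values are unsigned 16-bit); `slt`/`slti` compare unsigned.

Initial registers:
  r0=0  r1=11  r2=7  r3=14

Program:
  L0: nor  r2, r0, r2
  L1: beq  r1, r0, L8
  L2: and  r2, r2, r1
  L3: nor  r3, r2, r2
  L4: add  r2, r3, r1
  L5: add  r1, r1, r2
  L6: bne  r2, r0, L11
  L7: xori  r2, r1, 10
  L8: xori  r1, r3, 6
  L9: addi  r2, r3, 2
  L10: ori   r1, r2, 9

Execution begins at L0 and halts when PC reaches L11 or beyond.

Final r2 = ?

[0] nor  r2, r0, r2  →  {r0:0, r1:11, r2:65528, r3:14}
[1] beq  r1, r0, L8  →  {r0:0, r1:11, r2:65528, r3:14}  ⟨branch fallthrough⟩
[2] and  r2, r2, r1  →  {r0:0, r1:11, r2:8, r3:14}
[3] nor  r3, r2, r2  →  {r0:0, r1:11, r2:8, r3:65527}
[4] add  r2, r3, r1  →  {r0:0, r1:11, r2:2, r3:65527}
[5] add  r1, r1, r2  →  {r0:0, r1:13, r2:2, r3:65527}
[6] bne  r2, r0, L11  →  {r0:0, r1:13, r2:2, r3:65527}  ⟨branch taken⟩
[7] xori  r2, r1, 10  →  {r0:0, r1:13, r2:7, r3:65527}

7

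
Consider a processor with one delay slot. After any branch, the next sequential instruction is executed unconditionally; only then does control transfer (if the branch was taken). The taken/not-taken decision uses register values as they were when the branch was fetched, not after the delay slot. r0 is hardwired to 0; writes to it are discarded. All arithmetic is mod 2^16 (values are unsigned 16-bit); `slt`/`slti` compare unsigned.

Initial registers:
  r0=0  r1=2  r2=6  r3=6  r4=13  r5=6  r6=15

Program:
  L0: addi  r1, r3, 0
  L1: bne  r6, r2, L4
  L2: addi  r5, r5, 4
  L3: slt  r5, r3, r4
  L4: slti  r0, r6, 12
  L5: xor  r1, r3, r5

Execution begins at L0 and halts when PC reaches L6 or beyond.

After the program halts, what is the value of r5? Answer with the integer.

[0] addi  r1, r3, 0  →  {r0:0, r1:6, r2:6, r3:6, r4:13, r5:6, r6:15}
[1] bne  r6, r2, L4  →  {r0:0, r1:6, r2:6, r3:6, r4:13, r5:6, r6:15}  ⟨branch taken⟩
[2] addi  r5, r5, 4  →  {r0:0, r1:6, r2:6, r3:6, r4:13, r5:10, r6:15}
[4] slti  r0, r6, 12  →  {r0:0, r1:6, r2:6, r3:6, r4:13, r5:10, r6:15}
[5] xor  r1, r3, r5  →  {r0:0, r1:12, r2:6, r3:6, r4:13, r5:10, r6:15}

10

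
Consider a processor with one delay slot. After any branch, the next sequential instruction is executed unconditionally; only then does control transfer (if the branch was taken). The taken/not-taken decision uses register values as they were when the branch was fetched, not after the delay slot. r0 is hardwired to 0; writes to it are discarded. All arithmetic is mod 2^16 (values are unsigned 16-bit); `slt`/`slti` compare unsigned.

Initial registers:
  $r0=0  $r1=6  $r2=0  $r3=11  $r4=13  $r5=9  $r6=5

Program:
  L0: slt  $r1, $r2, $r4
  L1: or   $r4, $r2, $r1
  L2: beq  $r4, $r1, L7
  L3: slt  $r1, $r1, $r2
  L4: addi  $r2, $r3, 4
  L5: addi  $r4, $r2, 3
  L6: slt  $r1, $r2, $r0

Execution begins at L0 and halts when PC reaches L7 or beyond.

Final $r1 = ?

0

[0] slt  $r1, $r2, $r4  →  {$r0:0, $r1:1, $r2:0, $r3:11, $r4:13, $r5:9, $r6:5}
[1] or   $r4, $r2, $r1  →  {$r0:0, $r1:1, $r2:0, $r3:11, $r4:1, $r5:9, $r6:5}
[2] beq  $r4, $r1, L7  →  {$r0:0, $r1:1, $r2:0, $r3:11, $r4:1, $r5:9, $r6:5}  ⟨branch taken⟩
[3] slt  $r1, $r1, $r2  →  {$r0:0, $r1:0, $r2:0, $r3:11, $r4:1, $r5:9, $r6:5}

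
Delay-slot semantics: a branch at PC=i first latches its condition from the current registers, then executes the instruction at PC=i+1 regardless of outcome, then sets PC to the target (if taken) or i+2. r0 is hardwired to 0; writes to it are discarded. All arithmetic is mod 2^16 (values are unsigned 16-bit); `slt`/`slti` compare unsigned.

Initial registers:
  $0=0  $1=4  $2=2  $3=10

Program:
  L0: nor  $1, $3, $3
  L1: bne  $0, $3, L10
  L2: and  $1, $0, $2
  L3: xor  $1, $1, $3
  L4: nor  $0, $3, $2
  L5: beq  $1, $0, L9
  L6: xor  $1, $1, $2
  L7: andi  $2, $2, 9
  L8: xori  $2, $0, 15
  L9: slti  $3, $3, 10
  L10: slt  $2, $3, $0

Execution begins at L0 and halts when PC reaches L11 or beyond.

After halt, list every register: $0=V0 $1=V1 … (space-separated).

$0=0 $1=0 $2=0 $3=10

[0] nor  $1, $3, $3  →  {$0:0, $1:65525, $2:2, $3:10}
[1] bne  $0, $3, L10  →  {$0:0, $1:65525, $2:2, $3:10}  ⟨branch taken⟩
[2] and  $1, $0, $2  →  {$0:0, $1:0, $2:2, $3:10}
[10] slt  $2, $3, $0  →  {$0:0, $1:0, $2:0, $3:10}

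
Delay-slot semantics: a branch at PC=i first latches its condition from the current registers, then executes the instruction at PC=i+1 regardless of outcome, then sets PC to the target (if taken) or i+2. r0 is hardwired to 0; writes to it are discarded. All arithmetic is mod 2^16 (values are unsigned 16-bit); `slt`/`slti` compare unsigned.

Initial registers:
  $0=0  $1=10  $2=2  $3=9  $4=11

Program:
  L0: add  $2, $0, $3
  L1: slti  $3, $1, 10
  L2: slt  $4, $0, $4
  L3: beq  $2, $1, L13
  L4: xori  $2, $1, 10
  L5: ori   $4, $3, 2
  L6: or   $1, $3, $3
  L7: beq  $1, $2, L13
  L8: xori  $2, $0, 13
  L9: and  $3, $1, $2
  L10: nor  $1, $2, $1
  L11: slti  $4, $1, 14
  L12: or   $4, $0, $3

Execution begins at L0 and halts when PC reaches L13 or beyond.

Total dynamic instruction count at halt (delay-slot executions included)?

9

  step pc=0: add  $2, $0, $3  regs=(0,10,9,9,11)
  step pc=1: slti  $3, $1, 10  regs=(0,10,9,0,11)
  step pc=2: slt  $4, $0, $4  regs=(0,10,9,0,1)
  step pc=3: beq  $2, $1, L13  cond=F  regs=(0,10,9,0,1)
  step pc=4: xori  $2, $1, 10  regs=(0,10,0,0,1)
  step pc=5: ori   $4, $3, 2  regs=(0,10,0,0,2)
  step pc=6: or   $1, $3, $3  regs=(0,0,0,0,2)
  step pc=7: beq  $1, $2, L13  cond=T  regs=(0,0,0,0,2)
  step pc=8: xori  $2, $0, 13  regs=(0,0,13,0,2)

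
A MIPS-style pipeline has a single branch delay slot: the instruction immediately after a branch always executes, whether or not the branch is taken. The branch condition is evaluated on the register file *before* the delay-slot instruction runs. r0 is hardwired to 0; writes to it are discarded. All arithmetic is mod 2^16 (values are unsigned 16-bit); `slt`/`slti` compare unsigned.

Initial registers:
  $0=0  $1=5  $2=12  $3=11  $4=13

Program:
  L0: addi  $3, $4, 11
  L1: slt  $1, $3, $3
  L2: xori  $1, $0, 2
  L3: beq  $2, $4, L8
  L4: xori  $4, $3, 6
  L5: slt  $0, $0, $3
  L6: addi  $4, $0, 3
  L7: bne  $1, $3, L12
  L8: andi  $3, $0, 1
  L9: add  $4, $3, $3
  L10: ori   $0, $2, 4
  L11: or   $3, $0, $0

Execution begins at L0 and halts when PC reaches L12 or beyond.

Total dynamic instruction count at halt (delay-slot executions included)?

#0 addi  $3, $4, 11 ; 0/5/12/24/13
#1 slt  $1, $3, $3 ; 0/0/12/24/13
#2 xori  $1, $0, 2 ; 0/2/12/24/13
#3 beq  $2, $4, L8 ; 0/2/12/24/13 ; →fallthru
#4 xori  $4, $3, 6 ; 0/2/12/24/30
#5 slt  $0, $0, $3 ; 0/2/12/24/30
#6 addi  $4, $0, 3 ; 0/2/12/24/3
#7 bne  $1, $3, L12 ; 0/2/12/24/3 ; →target
#8 andi  $3, $0, 1 ; 0/2/12/0/3

9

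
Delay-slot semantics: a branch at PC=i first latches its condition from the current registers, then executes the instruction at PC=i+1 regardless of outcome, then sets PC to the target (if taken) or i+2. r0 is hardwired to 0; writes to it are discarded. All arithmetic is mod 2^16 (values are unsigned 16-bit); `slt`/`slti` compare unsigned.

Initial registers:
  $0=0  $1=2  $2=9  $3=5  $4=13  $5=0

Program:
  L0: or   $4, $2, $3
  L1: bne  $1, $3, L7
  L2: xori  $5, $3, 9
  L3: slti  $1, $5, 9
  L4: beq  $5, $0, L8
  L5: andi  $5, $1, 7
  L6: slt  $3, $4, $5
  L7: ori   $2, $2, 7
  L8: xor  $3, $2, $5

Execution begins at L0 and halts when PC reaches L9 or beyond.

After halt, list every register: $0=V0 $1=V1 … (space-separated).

$0=0 $1=2 $2=15 $3=3 $4=13 $5=12

[0] or   $4, $2, $3  →  {$0:0, $1:2, $2:9, $3:5, $4:13, $5:0}
[1] bne  $1, $3, L7  →  {$0:0, $1:2, $2:9, $3:5, $4:13, $5:0}  ⟨branch taken⟩
[2] xori  $5, $3, 9  →  {$0:0, $1:2, $2:9, $3:5, $4:13, $5:12}
[7] ori   $2, $2, 7  →  {$0:0, $1:2, $2:15, $3:5, $4:13, $5:12}
[8] xor  $3, $2, $5  →  {$0:0, $1:2, $2:15, $3:3, $4:13, $5:12}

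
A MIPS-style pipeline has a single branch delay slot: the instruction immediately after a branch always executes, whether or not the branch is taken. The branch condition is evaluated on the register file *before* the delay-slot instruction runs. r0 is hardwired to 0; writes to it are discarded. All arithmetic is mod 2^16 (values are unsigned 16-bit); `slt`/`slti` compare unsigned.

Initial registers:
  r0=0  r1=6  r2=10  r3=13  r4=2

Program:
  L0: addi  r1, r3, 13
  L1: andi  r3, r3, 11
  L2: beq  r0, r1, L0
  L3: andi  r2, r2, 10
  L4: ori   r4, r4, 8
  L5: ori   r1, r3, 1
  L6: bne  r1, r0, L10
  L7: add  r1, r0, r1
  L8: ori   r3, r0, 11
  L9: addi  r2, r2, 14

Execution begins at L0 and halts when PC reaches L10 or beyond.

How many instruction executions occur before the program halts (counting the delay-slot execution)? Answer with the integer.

8

#0 addi  r1, r3, 13 ; 0/26/10/13/2
#1 andi  r3, r3, 11 ; 0/26/10/9/2
#2 beq  r0, r1, L0 ; 0/26/10/9/2 ; →fallthru
#3 andi  r2, r2, 10 ; 0/26/10/9/2
#4 ori   r4, r4, 8 ; 0/26/10/9/10
#5 ori   r1, r3, 1 ; 0/9/10/9/10
#6 bne  r1, r0, L10 ; 0/9/10/9/10 ; →target
#7 add  r1, r0, r1 ; 0/9/10/9/10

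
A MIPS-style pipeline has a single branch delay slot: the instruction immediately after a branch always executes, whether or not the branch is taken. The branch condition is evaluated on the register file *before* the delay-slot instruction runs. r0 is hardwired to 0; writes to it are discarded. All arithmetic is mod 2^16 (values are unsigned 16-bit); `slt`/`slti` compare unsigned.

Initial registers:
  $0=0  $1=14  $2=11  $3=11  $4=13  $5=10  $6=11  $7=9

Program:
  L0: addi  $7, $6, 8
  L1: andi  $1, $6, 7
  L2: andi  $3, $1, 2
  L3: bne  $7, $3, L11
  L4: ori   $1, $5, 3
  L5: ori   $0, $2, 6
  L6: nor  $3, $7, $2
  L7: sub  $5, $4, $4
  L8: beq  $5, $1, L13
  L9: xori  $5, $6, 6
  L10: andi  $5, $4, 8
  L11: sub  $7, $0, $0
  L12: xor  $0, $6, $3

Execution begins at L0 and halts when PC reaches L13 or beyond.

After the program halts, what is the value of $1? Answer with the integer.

#0 addi  $7, $6, 8 ; 0/14/11/11/13/10/11/19
#1 andi  $1, $6, 7 ; 0/3/11/11/13/10/11/19
#2 andi  $3, $1, 2 ; 0/3/11/2/13/10/11/19
#3 bne  $7, $3, L11 ; 0/3/11/2/13/10/11/19 ; →target
#4 ori   $1, $5, 3 ; 0/11/11/2/13/10/11/19
#11 sub  $7, $0, $0 ; 0/11/11/2/13/10/11/0
#12 xor  $0, $6, $3 ; 0/11/11/2/13/10/11/0

11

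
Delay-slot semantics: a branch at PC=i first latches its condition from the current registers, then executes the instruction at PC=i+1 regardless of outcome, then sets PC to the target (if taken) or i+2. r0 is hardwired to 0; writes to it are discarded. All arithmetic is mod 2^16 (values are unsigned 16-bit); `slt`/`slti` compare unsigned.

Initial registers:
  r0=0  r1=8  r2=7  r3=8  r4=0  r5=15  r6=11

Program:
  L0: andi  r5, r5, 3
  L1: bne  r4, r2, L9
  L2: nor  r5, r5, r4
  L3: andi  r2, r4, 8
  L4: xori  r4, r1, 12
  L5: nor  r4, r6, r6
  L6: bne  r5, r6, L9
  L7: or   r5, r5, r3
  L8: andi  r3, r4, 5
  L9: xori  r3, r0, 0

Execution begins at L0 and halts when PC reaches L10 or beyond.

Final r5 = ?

65532

#0 andi  r5, r5, 3 ; 0/8/7/8/0/3/11
#1 bne  r4, r2, L9 ; 0/8/7/8/0/3/11 ; →target
#2 nor  r5, r5, r4 ; 0/8/7/8/0/65532/11
#9 xori  r3, r0, 0 ; 0/8/7/0/0/65532/11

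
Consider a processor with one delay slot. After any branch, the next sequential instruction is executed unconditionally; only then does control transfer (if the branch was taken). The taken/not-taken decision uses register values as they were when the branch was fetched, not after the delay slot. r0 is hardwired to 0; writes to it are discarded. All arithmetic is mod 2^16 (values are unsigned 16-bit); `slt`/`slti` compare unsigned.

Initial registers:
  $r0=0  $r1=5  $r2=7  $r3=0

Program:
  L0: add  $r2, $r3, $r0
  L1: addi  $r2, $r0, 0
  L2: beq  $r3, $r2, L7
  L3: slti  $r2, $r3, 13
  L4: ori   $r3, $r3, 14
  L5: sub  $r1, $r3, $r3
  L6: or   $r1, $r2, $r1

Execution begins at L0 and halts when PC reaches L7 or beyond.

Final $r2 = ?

PC=0  add  $r2, $r3, $r0     | $r0=0 $r1=5 $r2=0 $r3=0
PC=1  addi  $r2, $r0, 0      | $r0=0 $r1=5 $r2=0 $r3=0
PC=2  beq  $r3, $r2, L7      | $r0=0 $r1=5 $r2=0 $r3=0  [TAKEN]
PC=3  slti  $r2, $r3, 13     | $r0=0 $r1=5 $r2=1 $r3=0

1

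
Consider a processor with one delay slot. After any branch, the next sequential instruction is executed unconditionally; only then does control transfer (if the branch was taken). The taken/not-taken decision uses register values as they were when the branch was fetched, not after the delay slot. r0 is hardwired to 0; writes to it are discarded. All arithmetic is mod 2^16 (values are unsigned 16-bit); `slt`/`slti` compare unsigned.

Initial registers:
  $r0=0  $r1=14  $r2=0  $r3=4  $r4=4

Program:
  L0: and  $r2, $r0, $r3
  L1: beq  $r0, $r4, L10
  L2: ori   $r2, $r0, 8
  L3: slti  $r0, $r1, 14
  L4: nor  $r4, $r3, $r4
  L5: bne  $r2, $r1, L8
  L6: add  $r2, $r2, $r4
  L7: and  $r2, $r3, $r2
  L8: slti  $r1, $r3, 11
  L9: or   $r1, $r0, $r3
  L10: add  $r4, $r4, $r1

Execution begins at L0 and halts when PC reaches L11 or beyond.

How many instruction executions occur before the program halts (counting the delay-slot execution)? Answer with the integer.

PC=0  and  $r2, $r0, $r3     | $r0=0 $r1=14 $r2=0 $r3=4 $r4=4
PC=1  beq  $r0, $r4, L10     | $r0=0 $r1=14 $r2=0 $r3=4 $r4=4  [not taken]
PC=2  ori   $r2, $r0, 8      | $r0=0 $r1=14 $r2=8 $r3=4 $r4=4
PC=3  slti  $r0, $r1, 14     | $r0=0 $r1=14 $r2=8 $r3=4 $r4=4
PC=4  nor  $r4, $r3, $r4     | $r0=0 $r1=14 $r2=8 $r3=4 $r4=65531
PC=5  bne  $r2, $r1, L8      | $r0=0 $r1=14 $r2=8 $r3=4 $r4=65531  [TAKEN]
PC=6  add  $r2, $r2, $r4     | $r0=0 $r1=14 $r2=3 $r3=4 $r4=65531
PC=8  slti  $r1, $r3, 11     | $r0=0 $r1=1 $r2=3 $r3=4 $r4=65531
PC=9  or   $r1, $r0, $r3     | $r0=0 $r1=4 $r2=3 $r3=4 $r4=65531
PC=10 add  $r4, $r4, $r1     | $r0=0 $r1=4 $r2=3 $r3=4 $r4=65535

10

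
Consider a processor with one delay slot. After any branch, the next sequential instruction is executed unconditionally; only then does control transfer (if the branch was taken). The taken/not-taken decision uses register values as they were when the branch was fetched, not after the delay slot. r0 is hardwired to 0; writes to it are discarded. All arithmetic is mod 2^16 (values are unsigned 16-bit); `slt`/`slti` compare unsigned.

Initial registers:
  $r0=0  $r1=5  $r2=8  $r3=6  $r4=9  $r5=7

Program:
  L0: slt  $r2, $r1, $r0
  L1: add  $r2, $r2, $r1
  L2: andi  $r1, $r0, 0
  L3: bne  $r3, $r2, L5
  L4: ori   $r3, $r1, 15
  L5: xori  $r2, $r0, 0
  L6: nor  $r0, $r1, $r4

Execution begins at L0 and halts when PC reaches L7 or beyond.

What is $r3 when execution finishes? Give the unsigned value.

[0] slt  $r2, $r1, $r0  →  {$r0:0, $r1:5, $r2:0, $r3:6, $r4:9, $r5:7}
[1] add  $r2, $r2, $r1  →  {$r0:0, $r1:5, $r2:5, $r3:6, $r4:9, $r5:7}
[2] andi  $r1, $r0, 0  →  {$r0:0, $r1:0, $r2:5, $r3:6, $r4:9, $r5:7}
[3] bne  $r3, $r2, L5  →  {$r0:0, $r1:0, $r2:5, $r3:6, $r4:9, $r5:7}  ⟨branch taken⟩
[4] ori   $r3, $r1, 15  →  {$r0:0, $r1:0, $r2:5, $r3:15, $r4:9, $r5:7}
[5] xori  $r2, $r0, 0  →  {$r0:0, $r1:0, $r2:0, $r3:15, $r4:9, $r5:7}
[6] nor  $r0, $r1, $r4  →  {$r0:0, $r1:0, $r2:0, $r3:15, $r4:9, $r5:7}

15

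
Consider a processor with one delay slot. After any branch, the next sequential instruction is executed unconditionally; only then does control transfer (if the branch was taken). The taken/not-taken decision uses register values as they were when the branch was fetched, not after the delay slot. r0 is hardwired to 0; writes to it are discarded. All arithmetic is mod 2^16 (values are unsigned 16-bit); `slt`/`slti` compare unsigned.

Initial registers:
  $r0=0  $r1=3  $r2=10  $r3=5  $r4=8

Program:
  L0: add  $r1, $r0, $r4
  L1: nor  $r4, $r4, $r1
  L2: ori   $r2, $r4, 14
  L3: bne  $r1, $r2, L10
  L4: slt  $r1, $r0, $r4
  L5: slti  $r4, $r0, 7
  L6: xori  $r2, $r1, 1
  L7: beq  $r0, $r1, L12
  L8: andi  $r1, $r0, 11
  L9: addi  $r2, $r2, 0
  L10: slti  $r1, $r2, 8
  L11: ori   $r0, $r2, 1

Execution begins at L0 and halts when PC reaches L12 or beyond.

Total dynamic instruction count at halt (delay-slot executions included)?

7

[0] add  $r1, $r0, $r4  →  {$r0:0, $r1:8, $r2:10, $r3:5, $r4:8}
[1] nor  $r4, $r4, $r1  →  {$r0:0, $r1:8, $r2:10, $r3:5, $r4:65527}
[2] ori   $r2, $r4, 14  →  {$r0:0, $r1:8, $r2:65535, $r3:5, $r4:65527}
[3] bne  $r1, $r2, L10  →  {$r0:0, $r1:8, $r2:65535, $r3:5, $r4:65527}  ⟨branch taken⟩
[4] slt  $r1, $r0, $r4  →  {$r0:0, $r1:1, $r2:65535, $r3:5, $r4:65527}
[10] slti  $r1, $r2, 8  →  {$r0:0, $r1:0, $r2:65535, $r3:5, $r4:65527}
[11] ori   $r0, $r2, 1  →  {$r0:0, $r1:0, $r2:65535, $r3:5, $r4:65527}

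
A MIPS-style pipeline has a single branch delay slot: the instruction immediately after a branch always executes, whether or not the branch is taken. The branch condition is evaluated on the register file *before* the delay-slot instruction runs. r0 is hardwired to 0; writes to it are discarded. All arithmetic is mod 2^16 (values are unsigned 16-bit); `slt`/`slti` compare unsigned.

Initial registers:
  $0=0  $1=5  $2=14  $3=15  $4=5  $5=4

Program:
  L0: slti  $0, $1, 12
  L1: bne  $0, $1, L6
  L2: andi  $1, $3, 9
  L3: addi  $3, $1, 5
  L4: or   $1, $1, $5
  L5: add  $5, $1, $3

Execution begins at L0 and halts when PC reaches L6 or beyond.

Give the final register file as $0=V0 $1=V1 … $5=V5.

  step pc=0: slti  $0, $1, 12  regs=(0,5,14,15,5,4)
  step pc=1: bne  $0, $1, L6  cond=T  regs=(0,5,14,15,5,4)
  step pc=2: andi  $1, $3, 9  regs=(0,9,14,15,5,4)

$0=0 $1=9 $2=14 $3=15 $4=5 $5=4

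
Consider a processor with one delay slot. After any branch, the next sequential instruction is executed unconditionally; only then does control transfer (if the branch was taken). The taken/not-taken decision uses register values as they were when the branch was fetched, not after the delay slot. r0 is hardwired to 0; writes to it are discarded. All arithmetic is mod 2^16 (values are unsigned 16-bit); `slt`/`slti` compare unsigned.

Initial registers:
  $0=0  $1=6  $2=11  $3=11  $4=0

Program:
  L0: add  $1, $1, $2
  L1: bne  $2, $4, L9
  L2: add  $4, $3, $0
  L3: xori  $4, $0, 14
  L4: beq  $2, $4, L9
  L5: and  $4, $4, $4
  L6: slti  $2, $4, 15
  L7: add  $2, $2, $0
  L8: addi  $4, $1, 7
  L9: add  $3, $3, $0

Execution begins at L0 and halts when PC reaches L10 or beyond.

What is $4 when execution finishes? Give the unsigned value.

11

[0] add  $1, $1, $2  →  {$0:0, $1:17, $2:11, $3:11, $4:0}
[1] bne  $2, $4, L9  →  {$0:0, $1:17, $2:11, $3:11, $4:0}  ⟨branch taken⟩
[2] add  $4, $3, $0  →  {$0:0, $1:17, $2:11, $3:11, $4:11}
[9] add  $3, $3, $0  →  {$0:0, $1:17, $2:11, $3:11, $4:11}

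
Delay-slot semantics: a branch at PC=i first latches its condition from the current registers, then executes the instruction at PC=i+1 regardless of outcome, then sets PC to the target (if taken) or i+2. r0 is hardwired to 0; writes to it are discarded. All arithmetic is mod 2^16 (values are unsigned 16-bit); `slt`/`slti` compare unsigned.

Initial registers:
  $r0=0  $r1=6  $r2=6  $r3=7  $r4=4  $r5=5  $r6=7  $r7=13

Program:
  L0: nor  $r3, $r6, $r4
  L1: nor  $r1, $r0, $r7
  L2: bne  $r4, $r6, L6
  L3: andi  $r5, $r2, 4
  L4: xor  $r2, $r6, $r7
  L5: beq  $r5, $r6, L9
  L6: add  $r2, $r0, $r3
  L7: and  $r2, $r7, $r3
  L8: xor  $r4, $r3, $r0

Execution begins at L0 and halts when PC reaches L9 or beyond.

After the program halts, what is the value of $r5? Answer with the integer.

4

#0 nor  $r3, $r6, $r4 ; 0/6/6/65528/4/5/7/13
#1 nor  $r1, $r0, $r7 ; 0/65522/6/65528/4/5/7/13
#2 bne  $r4, $r6, L6 ; 0/65522/6/65528/4/5/7/13 ; →target
#3 andi  $r5, $r2, 4 ; 0/65522/6/65528/4/4/7/13
#6 add  $r2, $r0, $r3 ; 0/65522/65528/65528/4/4/7/13
#7 and  $r2, $r7, $r3 ; 0/65522/8/65528/4/4/7/13
#8 xor  $r4, $r3, $r0 ; 0/65522/8/65528/65528/4/7/13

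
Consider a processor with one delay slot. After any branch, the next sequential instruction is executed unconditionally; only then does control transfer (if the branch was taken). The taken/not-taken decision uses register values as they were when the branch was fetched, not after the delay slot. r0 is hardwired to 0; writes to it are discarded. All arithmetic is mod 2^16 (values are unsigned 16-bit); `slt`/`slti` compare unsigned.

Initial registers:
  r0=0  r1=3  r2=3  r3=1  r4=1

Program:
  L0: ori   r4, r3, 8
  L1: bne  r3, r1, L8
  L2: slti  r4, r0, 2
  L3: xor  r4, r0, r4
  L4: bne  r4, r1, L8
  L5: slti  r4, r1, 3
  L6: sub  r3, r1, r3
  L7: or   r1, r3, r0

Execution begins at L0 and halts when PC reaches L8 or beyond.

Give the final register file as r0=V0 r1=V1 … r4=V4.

r0=0 r1=3 r2=3 r3=1 r4=1

#0 ori   r4, r3, 8 ; 0/3/3/1/9
#1 bne  r3, r1, L8 ; 0/3/3/1/9 ; →target
#2 slti  r4, r0, 2 ; 0/3/3/1/1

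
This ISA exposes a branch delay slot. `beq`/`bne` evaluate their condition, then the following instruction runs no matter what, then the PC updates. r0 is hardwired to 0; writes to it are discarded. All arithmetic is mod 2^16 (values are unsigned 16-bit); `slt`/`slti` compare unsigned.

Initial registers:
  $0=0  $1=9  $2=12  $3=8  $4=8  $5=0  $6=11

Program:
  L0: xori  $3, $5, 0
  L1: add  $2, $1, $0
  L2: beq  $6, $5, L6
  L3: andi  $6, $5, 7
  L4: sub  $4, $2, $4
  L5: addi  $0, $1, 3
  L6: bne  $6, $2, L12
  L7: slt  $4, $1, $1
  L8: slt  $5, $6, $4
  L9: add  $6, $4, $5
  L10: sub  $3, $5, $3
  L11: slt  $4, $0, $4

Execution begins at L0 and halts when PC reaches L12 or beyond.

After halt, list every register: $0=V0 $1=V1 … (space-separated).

$0=0 $1=9 $2=9 $3=0 $4=0 $5=0 $6=0

PC=0  xori  $3, $5, 0        | $0=0 $1=9 $2=12 $3=0 $4=8 $5=0 $6=11
PC=1  add  $2, $1, $0        | $0=0 $1=9 $2=9 $3=0 $4=8 $5=0 $6=11
PC=2  beq  $6, $5, L6        | $0=0 $1=9 $2=9 $3=0 $4=8 $5=0 $6=11  [not taken]
PC=3  andi  $6, $5, 7        | $0=0 $1=9 $2=9 $3=0 $4=8 $5=0 $6=0
PC=4  sub  $4, $2, $4        | $0=0 $1=9 $2=9 $3=0 $4=1 $5=0 $6=0
PC=5  addi  $0, $1, 3        | $0=0 $1=9 $2=9 $3=0 $4=1 $5=0 $6=0
PC=6  bne  $6, $2, L12       | $0=0 $1=9 $2=9 $3=0 $4=1 $5=0 $6=0  [TAKEN]
PC=7  slt  $4, $1, $1        | $0=0 $1=9 $2=9 $3=0 $4=0 $5=0 $6=0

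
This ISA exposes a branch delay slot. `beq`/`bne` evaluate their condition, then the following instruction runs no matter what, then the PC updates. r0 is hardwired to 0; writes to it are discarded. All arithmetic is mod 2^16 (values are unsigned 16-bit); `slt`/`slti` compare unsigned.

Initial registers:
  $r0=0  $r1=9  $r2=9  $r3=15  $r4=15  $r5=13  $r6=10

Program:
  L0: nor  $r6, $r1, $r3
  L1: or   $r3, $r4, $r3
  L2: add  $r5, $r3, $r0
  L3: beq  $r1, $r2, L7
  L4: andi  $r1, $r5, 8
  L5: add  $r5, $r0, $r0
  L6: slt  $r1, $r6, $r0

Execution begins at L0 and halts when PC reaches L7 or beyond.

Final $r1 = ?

PC=0  nor  $r6, $r1, $r3     | $r0=0 $r1=9 $r2=9 $r3=15 $r4=15 $r5=13 $r6=65520
PC=1  or   $r3, $r4, $r3     | $r0=0 $r1=9 $r2=9 $r3=15 $r4=15 $r5=13 $r6=65520
PC=2  add  $r5, $r3, $r0     | $r0=0 $r1=9 $r2=9 $r3=15 $r4=15 $r5=15 $r6=65520
PC=3  beq  $r1, $r2, L7      | $r0=0 $r1=9 $r2=9 $r3=15 $r4=15 $r5=15 $r6=65520  [TAKEN]
PC=4  andi  $r1, $r5, 8      | $r0=0 $r1=8 $r2=9 $r3=15 $r4=15 $r5=15 $r6=65520

8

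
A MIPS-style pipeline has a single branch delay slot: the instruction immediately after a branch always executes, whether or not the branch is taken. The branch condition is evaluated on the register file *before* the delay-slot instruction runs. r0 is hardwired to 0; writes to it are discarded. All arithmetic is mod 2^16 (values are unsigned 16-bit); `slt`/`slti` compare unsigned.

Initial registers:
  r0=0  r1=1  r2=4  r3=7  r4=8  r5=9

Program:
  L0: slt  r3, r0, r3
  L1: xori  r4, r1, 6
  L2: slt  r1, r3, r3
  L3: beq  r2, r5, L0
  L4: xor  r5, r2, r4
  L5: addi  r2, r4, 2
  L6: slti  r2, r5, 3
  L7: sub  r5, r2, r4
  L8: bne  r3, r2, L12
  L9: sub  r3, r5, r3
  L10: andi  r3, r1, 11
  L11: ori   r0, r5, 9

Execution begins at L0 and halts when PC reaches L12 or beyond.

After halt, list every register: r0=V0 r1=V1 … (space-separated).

r0=0 r1=0 r2=0 r3=65528 r4=7 r5=65529

#0 slt  r3, r0, r3 ; 0/1/4/1/8/9
#1 xori  r4, r1, 6 ; 0/1/4/1/7/9
#2 slt  r1, r3, r3 ; 0/0/4/1/7/9
#3 beq  r2, r5, L0 ; 0/0/4/1/7/9 ; →fallthru
#4 xor  r5, r2, r4 ; 0/0/4/1/7/3
#5 addi  r2, r4, 2 ; 0/0/9/1/7/3
#6 slti  r2, r5, 3 ; 0/0/0/1/7/3
#7 sub  r5, r2, r4 ; 0/0/0/1/7/65529
#8 bne  r3, r2, L12 ; 0/0/0/1/7/65529 ; →target
#9 sub  r3, r5, r3 ; 0/0/0/65528/7/65529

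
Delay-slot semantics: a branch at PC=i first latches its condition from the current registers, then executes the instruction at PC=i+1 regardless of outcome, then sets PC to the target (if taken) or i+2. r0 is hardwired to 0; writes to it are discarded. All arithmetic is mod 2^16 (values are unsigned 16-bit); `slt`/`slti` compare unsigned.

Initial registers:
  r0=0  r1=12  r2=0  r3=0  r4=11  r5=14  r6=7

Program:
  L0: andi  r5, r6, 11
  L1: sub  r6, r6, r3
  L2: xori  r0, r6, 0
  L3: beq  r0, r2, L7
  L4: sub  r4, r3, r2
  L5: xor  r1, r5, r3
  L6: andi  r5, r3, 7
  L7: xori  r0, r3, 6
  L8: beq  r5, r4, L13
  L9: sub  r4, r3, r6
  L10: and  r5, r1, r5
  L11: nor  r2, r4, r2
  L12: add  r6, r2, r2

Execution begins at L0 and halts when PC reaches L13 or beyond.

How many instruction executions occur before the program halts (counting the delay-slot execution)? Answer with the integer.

[0] andi  r5, r6, 11  →  {r0:0, r1:12, r2:0, r3:0, r4:11, r5:3, r6:7}
[1] sub  r6, r6, r3  →  {r0:0, r1:12, r2:0, r3:0, r4:11, r5:3, r6:7}
[2] xori  r0, r6, 0  →  {r0:0, r1:12, r2:0, r3:0, r4:11, r5:3, r6:7}
[3] beq  r0, r2, L7  →  {r0:0, r1:12, r2:0, r3:0, r4:11, r5:3, r6:7}  ⟨branch taken⟩
[4] sub  r4, r3, r2  →  {r0:0, r1:12, r2:0, r3:0, r4:0, r5:3, r6:7}
[7] xori  r0, r3, 6  →  {r0:0, r1:12, r2:0, r3:0, r4:0, r5:3, r6:7}
[8] beq  r5, r4, L13  →  {r0:0, r1:12, r2:0, r3:0, r4:0, r5:3, r6:7}  ⟨branch fallthrough⟩
[9] sub  r4, r3, r6  →  {r0:0, r1:12, r2:0, r3:0, r4:65529, r5:3, r6:7}
[10] and  r5, r1, r5  →  {r0:0, r1:12, r2:0, r3:0, r4:65529, r5:0, r6:7}
[11] nor  r2, r4, r2  →  {r0:0, r1:12, r2:6, r3:0, r4:65529, r5:0, r6:7}
[12] add  r6, r2, r2  →  {r0:0, r1:12, r2:6, r3:0, r4:65529, r5:0, r6:12}

11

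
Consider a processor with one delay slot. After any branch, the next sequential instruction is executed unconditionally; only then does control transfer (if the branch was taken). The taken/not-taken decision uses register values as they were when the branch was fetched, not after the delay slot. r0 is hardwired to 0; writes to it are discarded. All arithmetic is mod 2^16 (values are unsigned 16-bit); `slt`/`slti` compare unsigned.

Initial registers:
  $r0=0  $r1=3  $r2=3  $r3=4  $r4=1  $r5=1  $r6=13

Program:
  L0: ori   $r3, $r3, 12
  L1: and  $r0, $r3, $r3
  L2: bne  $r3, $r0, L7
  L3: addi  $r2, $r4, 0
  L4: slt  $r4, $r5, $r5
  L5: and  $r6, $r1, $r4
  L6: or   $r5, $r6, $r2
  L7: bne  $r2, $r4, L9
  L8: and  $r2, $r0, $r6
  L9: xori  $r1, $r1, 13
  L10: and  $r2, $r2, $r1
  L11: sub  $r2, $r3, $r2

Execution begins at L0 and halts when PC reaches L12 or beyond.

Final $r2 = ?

12

#0 ori   $r3, $r3, 12 ; 0/3/3/12/1/1/13
#1 and  $r0, $r3, $r3 ; 0/3/3/12/1/1/13
#2 bne  $r3, $r0, L7 ; 0/3/3/12/1/1/13 ; →target
#3 addi  $r2, $r4, 0 ; 0/3/1/12/1/1/13
#7 bne  $r2, $r4, L9 ; 0/3/1/12/1/1/13 ; →fallthru
#8 and  $r2, $r0, $r6 ; 0/3/0/12/1/1/13
#9 xori  $r1, $r1, 13 ; 0/14/0/12/1/1/13
#10 and  $r2, $r2, $r1 ; 0/14/0/12/1/1/13
#11 sub  $r2, $r3, $r2 ; 0/14/12/12/1/1/13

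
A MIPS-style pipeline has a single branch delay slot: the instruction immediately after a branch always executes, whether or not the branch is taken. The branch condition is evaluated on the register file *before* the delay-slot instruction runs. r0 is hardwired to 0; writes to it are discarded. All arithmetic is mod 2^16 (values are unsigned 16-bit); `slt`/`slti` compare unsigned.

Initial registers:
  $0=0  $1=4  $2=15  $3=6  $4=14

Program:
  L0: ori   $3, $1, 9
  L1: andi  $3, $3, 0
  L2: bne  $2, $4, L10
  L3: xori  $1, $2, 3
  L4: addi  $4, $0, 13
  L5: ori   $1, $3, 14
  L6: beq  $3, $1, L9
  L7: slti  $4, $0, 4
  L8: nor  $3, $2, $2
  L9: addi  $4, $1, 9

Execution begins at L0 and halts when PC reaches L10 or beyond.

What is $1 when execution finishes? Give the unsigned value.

12

#0 ori   $3, $1, 9 ; 0/4/15/13/14
#1 andi  $3, $3, 0 ; 0/4/15/0/14
#2 bne  $2, $4, L10 ; 0/4/15/0/14 ; →target
#3 xori  $1, $2, 3 ; 0/12/15/0/14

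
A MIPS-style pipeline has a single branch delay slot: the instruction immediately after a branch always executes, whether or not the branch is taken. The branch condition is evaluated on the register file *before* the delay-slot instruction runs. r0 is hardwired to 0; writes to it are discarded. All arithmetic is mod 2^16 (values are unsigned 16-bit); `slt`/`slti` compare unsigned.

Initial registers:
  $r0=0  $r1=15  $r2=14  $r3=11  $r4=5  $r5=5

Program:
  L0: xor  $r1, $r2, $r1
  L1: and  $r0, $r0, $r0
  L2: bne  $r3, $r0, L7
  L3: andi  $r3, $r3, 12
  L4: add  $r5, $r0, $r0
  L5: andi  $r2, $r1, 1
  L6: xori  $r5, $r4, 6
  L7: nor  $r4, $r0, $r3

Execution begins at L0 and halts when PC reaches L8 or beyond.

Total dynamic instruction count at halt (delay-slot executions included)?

5

  step pc=0: xor  $r1, $r2, $r1  regs=(0,1,14,11,5,5)
  step pc=1: and  $r0, $r0, $r0  regs=(0,1,14,11,5,5)
  step pc=2: bne  $r3, $r0, L7  cond=T  regs=(0,1,14,11,5,5)
  step pc=3: andi  $r3, $r3, 12  regs=(0,1,14,8,5,5)
  step pc=7: nor  $r4, $r0, $r3  regs=(0,1,14,8,65527,5)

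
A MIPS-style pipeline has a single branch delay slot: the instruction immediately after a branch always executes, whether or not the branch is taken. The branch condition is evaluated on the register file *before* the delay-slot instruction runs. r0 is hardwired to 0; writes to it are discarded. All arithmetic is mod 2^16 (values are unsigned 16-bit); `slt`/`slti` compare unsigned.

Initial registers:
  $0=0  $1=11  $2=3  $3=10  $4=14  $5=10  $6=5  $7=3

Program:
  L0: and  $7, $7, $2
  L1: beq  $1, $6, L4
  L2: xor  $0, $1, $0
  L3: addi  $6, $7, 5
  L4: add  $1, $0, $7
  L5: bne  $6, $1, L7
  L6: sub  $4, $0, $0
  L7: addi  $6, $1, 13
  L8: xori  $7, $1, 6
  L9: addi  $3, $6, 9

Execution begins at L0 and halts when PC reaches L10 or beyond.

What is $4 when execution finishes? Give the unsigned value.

[0] and  $7, $7, $2  →  {$0:0, $1:11, $2:3, $3:10, $4:14, $5:10, $6:5, $7:3}
[1] beq  $1, $6, L4  →  {$0:0, $1:11, $2:3, $3:10, $4:14, $5:10, $6:5, $7:3}  ⟨branch fallthrough⟩
[2] xor  $0, $1, $0  →  {$0:0, $1:11, $2:3, $3:10, $4:14, $5:10, $6:5, $7:3}
[3] addi  $6, $7, 5  →  {$0:0, $1:11, $2:3, $3:10, $4:14, $5:10, $6:8, $7:3}
[4] add  $1, $0, $7  →  {$0:0, $1:3, $2:3, $3:10, $4:14, $5:10, $6:8, $7:3}
[5] bne  $6, $1, L7  →  {$0:0, $1:3, $2:3, $3:10, $4:14, $5:10, $6:8, $7:3}  ⟨branch taken⟩
[6] sub  $4, $0, $0  →  {$0:0, $1:3, $2:3, $3:10, $4:0, $5:10, $6:8, $7:3}
[7] addi  $6, $1, 13  →  {$0:0, $1:3, $2:3, $3:10, $4:0, $5:10, $6:16, $7:3}
[8] xori  $7, $1, 6  →  {$0:0, $1:3, $2:3, $3:10, $4:0, $5:10, $6:16, $7:5}
[9] addi  $3, $6, 9  →  {$0:0, $1:3, $2:3, $3:25, $4:0, $5:10, $6:16, $7:5}

0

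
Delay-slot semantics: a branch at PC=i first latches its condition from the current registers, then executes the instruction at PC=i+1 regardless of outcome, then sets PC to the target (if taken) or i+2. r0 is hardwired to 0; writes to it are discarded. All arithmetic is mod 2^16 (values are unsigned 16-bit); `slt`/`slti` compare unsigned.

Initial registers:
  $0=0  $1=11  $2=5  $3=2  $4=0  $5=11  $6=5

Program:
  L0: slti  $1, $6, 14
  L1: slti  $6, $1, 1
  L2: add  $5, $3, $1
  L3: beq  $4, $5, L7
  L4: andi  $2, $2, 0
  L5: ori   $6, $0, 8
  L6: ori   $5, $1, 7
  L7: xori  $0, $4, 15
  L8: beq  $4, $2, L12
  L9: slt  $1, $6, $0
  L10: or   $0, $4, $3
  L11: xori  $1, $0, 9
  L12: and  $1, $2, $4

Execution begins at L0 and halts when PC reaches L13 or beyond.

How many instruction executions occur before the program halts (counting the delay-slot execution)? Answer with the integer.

PC=0  slti  $1, $6, 14       | $0=0 $1=1 $2=5 $3=2 $4=0 $5=11 $6=5
PC=1  slti  $6, $1, 1        | $0=0 $1=1 $2=5 $3=2 $4=0 $5=11 $6=0
PC=2  add  $5, $3, $1        | $0=0 $1=1 $2=5 $3=2 $4=0 $5=3 $6=0
PC=3  beq  $4, $5, L7        | $0=0 $1=1 $2=5 $3=2 $4=0 $5=3 $6=0  [not taken]
PC=4  andi  $2, $2, 0        | $0=0 $1=1 $2=0 $3=2 $4=0 $5=3 $6=0
PC=5  ori   $6, $0, 8        | $0=0 $1=1 $2=0 $3=2 $4=0 $5=3 $6=8
PC=6  ori   $5, $1, 7        | $0=0 $1=1 $2=0 $3=2 $4=0 $5=7 $6=8
PC=7  xori  $0, $4, 15       | $0=0 $1=1 $2=0 $3=2 $4=0 $5=7 $6=8
PC=8  beq  $4, $2, L12       | $0=0 $1=1 $2=0 $3=2 $4=0 $5=7 $6=8  [TAKEN]
PC=9  slt  $1, $6, $0        | $0=0 $1=0 $2=0 $3=2 $4=0 $5=7 $6=8
PC=12 and  $1, $2, $4        | $0=0 $1=0 $2=0 $3=2 $4=0 $5=7 $6=8

11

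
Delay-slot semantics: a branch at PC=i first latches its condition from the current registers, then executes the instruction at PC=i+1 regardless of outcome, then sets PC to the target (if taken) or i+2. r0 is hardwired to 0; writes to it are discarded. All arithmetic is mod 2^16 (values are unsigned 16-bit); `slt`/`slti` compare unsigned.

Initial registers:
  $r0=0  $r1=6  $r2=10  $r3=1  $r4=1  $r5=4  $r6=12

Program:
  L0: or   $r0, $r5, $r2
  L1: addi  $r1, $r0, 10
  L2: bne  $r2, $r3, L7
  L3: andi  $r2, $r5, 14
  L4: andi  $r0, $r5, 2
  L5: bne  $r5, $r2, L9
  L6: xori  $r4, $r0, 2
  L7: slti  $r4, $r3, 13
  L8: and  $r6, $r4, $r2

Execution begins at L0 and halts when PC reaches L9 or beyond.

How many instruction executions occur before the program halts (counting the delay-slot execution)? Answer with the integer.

PC=0  or   $r0, $r5, $r2     | $r0=0 $r1=6 $r2=10 $r3=1 $r4=1 $r5=4 $r6=12
PC=1  addi  $r1, $r0, 10     | $r0=0 $r1=10 $r2=10 $r3=1 $r4=1 $r5=4 $r6=12
PC=2  bne  $r2, $r3, L7      | $r0=0 $r1=10 $r2=10 $r3=1 $r4=1 $r5=4 $r6=12  [TAKEN]
PC=3  andi  $r2, $r5, 14     | $r0=0 $r1=10 $r2=4 $r3=1 $r4=1 $r5=4 $r6=12
PC=7  slti  $r4, $r3, 13     | $r0=0 $r1=10 $r2=4 $r3=1 $r4=1 $r5=4 $r6=12
PC=8  and  $r6, $r4, $r2     | $r0=0 $r1=10 $r2=4 $r3=1 $r4=1 $r5=4 $r6=0

6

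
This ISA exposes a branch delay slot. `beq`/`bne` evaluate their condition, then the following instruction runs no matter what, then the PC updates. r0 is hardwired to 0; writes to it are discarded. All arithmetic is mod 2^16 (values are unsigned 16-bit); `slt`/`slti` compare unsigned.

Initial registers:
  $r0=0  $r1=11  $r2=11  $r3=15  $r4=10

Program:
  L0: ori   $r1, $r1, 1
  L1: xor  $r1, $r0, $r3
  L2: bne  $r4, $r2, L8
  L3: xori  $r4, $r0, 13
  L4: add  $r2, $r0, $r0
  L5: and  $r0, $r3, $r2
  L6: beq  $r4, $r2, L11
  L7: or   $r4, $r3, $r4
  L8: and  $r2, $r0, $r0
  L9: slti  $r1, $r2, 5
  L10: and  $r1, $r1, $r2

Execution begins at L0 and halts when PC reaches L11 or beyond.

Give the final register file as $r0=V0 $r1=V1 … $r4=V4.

#0 ori   $r1, $r1, 1 ; 0/11/11/15/10
#1 xor  $r1, $r0, $r3 ; 0/15/11/15/10
#2 bne  $r4, $r2, L8 ; 0/15/11/15/10 ; →target
#3 xori  $r4, $r0, 13 ; 0/15/11/15/13
#8 and  $r2, $r0, $r0 ; 0/15/0/15/13
#9 slti  $r1, $r2, 5 ; 0/1/0/15/13
#10 and  $r1, $r1, $r2 ; 0/0/0/15/13

$r0=0 $r1=0 $r2=0 $r3=15 $r4=13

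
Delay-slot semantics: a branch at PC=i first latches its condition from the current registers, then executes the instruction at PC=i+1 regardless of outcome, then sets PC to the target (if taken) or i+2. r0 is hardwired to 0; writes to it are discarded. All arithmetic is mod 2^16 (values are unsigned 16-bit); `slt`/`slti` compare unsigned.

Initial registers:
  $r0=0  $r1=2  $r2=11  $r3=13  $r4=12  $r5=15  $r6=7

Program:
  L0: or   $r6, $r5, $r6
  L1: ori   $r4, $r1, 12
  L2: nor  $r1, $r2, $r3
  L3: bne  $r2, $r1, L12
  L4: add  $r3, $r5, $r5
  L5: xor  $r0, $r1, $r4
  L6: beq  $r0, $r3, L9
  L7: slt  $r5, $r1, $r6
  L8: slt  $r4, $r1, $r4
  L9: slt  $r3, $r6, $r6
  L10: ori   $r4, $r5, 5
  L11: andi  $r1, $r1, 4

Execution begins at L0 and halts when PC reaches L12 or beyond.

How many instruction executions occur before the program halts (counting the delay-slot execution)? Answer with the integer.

5

[0] or   $r6, $r5, $r6  →  {$r0:0, $r1:2, $r2:11, $r3:13, $r4:12, $r5:15, $r6:15}
[1] ori   $r4, $r1, 12  →  {$r0:0, $r1:2, $r2:11, $r3:13, $r4:14, $r5:15, $r6:15}
[2] nor  $r1, $r2, $r3  →  {$r0:0, $r1:65520, $r2:11, $r3:13, $r4:14, $r5:15, $r6:15}
[3] bne  $r2, $r1, L12  →  {$r0:0, $r1:65520, $r2:11, $r3:13, $r4:14, $r5:15, $r6:15}  ⟨branch taken⟩
[4] add  $r3, $r5, $r5  →  {$r0:0, $r1:65520, $r2:11, $r3:30, $r4:14, $r5:15, $r6:15}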